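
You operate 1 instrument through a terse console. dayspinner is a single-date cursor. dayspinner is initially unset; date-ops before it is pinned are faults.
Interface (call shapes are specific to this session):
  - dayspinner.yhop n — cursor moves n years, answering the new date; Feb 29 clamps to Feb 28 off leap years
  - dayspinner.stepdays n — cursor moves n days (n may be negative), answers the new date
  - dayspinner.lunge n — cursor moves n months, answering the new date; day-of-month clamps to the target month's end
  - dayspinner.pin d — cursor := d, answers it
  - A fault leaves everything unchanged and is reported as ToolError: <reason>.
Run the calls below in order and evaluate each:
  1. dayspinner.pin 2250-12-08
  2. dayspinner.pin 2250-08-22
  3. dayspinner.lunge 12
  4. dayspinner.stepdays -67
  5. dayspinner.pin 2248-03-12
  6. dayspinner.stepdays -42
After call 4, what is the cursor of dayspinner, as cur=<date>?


Answer: cur=2251-06-16

Derivation:
-> dayspinner.pin(2250-12-08)
<- 2250-12-08
-> dayspinner.pin(2250-08-22)
<- 2250-08-22
-> dayspinner.lunge(12)
<- 2251-08-22
-> dayspinner.stepdays(-67)
<- 2251-06-16
-> dayspinner.pin(2248-03-12)
<- 2248-03-12
-> dayspinner.stepdays(-42)
<- 2248-01-30


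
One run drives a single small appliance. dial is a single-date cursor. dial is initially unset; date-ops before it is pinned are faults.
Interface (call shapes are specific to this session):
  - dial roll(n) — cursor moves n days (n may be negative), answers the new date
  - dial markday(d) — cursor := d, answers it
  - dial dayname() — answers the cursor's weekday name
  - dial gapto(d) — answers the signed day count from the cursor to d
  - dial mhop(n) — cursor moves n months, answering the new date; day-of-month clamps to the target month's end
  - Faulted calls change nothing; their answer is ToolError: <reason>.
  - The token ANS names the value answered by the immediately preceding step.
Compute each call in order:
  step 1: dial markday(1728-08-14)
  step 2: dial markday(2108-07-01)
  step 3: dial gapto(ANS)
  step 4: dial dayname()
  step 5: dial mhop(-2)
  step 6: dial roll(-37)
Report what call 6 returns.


;; 1. dial markday(d='1728-08-14') == 1728-08-14
;; 2. dial markday(d='2108-07-01') == 2108-07-01
;; 3. dial gapto(d='ANS') == 0
;; 4. dial dayname() == Sunday
;; 5. dial mhop(n='-2') == 2108-05-01
;; 6. dial roll(n='-37') == 2108-03-25

Answer: 2108-03-25


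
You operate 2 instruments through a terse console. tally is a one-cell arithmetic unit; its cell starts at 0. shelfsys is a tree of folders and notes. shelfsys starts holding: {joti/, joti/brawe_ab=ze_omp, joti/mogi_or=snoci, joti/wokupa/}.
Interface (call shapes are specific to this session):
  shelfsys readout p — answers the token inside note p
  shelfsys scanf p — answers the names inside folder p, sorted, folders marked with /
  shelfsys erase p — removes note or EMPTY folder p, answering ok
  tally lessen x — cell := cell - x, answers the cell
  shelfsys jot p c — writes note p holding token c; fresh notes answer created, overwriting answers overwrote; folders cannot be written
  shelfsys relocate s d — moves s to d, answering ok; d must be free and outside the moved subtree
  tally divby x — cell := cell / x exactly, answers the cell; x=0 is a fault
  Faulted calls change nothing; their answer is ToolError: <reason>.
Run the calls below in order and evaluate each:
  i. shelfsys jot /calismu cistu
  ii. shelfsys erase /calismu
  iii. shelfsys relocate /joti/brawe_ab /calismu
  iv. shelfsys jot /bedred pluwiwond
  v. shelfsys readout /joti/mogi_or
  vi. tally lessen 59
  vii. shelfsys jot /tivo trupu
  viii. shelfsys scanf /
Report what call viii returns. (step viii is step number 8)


Answer: [bedred, calismu, joti/, tivo]

Derivation:
Act: shelfsys jot[p='/calismu'; c='cistu']
Obs: created
Act: shelfsys erase[p='/calismu']
Obs: ok
Act: shelfsys relocate[s='/joti/brawe_ab'; d='/calismu']
Obs: ok
Act: shelfsys jot[p='/bedred'; c='pluwiwond']
Obs: created
Act: shelfsys readout[p='/joti/mogi_or']
Obs: snoci
Act: tally lessen[x='59']
Obs: -59
Act: shelfsys jot[p='/tivo'; c='trupu']
Obs: created
Act: shelfsys scanf[p='/']
Obs: [bedred, calismu, joti/, tivo]


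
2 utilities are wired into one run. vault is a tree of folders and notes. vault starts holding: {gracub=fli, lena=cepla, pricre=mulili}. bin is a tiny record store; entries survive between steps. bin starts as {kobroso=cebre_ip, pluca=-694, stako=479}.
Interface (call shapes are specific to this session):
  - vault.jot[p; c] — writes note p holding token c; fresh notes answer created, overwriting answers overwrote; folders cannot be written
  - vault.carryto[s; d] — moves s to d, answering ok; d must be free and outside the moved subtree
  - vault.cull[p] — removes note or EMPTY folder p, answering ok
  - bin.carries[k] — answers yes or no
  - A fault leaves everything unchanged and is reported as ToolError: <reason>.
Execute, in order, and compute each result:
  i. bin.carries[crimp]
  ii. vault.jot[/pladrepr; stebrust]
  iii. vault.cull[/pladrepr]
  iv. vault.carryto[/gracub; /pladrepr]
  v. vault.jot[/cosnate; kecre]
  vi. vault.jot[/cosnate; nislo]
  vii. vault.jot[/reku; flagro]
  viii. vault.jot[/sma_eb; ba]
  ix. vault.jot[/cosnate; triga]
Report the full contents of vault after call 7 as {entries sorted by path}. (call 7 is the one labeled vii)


→ bin.carries(k=crimp)
← no
→ vault.jot(p=/pladrepr, c=stebrust)
← created
→ vault.cull(p=/pladrepr)
← ok
→ vault.carryto(s=/gracub, d=/pladrepr)
← ok
→ vault.jot(p=/cosnate, c=kecre)
← created
→ vault.jot(p=/cosnate, c=nislo)
← overwrote
→ vault.jot(p=/reku, c=flagro)
← created
→ vault.jot(p=/sma_eb, c=ba)
← created
→ vault.jot(p=/cosnate, c=triga)
← overwrote

Answer: {cosnate=nislo, lena=cepla, pladrepr=fli, pricre=mulili, reku=flagro}


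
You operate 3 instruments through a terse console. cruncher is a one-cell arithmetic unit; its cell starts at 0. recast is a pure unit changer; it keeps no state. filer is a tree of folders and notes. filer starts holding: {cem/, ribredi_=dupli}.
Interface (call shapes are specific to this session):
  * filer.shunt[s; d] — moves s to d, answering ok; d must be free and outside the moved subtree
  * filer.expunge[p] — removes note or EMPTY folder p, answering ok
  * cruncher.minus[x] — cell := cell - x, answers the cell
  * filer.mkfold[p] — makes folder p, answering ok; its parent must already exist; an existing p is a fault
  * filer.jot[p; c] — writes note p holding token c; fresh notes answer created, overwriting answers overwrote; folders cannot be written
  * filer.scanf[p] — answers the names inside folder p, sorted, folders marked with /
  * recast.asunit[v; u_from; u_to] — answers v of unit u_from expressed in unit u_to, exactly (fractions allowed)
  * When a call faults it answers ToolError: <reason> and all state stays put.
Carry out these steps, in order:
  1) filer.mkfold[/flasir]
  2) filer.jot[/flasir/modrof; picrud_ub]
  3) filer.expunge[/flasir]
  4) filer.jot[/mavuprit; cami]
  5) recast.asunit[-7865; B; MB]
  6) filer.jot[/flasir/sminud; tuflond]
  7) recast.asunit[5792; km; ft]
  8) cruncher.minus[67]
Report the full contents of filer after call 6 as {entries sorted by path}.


Answer: {cem/, flasir/, flasir/modrof=picrud_ub, flasir/sminud=tuflond, mavuprit=cami, ribredi_=dupli}

Derivation:
Act: filer.mkfold[p→/flasir]
Obs: ok
Act: filer.jot[p→/flasir/modrof; c→picrud_ub]
Obs: created
Act: filer.expunge[p→/flasir]
Obs: ToolError: not empty
Act: filer.jot[p→/mavuprit; c→cami]
Obs: created
Act: recast.asunit[v→-7865; u_from→B; u_to→MB]
Obs: -1573/200000
Act: filer.jot[p→/flasir/sminud; c→tuflond]
Obs: created
Act: recast.asunit[v→5792; u_from→km; u_to→ft]
Obs: 7240000000/381
Act: cruncher.minus[x→67]
Obs: -67


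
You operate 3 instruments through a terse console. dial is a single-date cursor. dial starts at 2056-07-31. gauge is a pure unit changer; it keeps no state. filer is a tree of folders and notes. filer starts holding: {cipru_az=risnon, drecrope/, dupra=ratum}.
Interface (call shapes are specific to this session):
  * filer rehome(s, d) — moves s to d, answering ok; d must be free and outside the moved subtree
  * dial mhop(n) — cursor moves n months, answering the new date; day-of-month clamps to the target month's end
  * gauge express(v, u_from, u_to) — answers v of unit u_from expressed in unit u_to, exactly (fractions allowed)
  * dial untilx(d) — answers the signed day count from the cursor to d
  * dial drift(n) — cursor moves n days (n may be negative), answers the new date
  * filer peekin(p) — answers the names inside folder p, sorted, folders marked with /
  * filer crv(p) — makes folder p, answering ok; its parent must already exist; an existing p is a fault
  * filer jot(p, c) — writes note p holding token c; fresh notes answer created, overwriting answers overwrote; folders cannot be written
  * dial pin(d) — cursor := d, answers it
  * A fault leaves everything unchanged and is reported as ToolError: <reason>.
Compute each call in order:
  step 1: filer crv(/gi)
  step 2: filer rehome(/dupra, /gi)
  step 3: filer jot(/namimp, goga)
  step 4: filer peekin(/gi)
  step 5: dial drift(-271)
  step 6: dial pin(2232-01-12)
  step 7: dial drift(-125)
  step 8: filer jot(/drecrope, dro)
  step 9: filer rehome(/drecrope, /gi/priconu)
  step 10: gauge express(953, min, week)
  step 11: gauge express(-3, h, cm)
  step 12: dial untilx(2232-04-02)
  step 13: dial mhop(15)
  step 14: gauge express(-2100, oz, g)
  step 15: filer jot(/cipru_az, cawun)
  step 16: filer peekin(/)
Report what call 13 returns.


Answer: 2232-12-09

Derivation:
I run filer crv using p=/gi, → ok.
Next I call filer rehome using s=/dupra, d=/gi, — result: ToolError: exists.
I try filer jot using p=/namimp, c=goga, and see created.
Invoking filer peekin using p=/gi, and get [].
Calling dial drift using n=-271, → 2055-11-03.
I run dial pin using d=2232-01-12, which returns 2232-01-12.
Calling dial drift using n=-125, → 2231-09-09.
I try filer jot using p=/drecrope, c=dro, — result: ToolError: is a directory.
I call filer rehome using s=/drecrope, d=/gi/priconu, → ok.
I run gauge express using v=953, u_from=min, u_to=week, and see 953/10080.
I try gauge express using v=-3, u_from=h, u_to=cm, — result: ToolError: incompatible units.
Invoking dial untilx using d=2232-04-02, and observe 206.
I call dial mhop using n=15, yielding 2232-12-09.
I invoke gauge express using v=-2100, u_from=oz, u_to=g, yielding -952543977/16000.
I run filer jot using p=/cipru_az, c=cawun, and observe overwrote.
I run filer peekin using p=/, giving [cipru_az, dupra, gi/, namimp].


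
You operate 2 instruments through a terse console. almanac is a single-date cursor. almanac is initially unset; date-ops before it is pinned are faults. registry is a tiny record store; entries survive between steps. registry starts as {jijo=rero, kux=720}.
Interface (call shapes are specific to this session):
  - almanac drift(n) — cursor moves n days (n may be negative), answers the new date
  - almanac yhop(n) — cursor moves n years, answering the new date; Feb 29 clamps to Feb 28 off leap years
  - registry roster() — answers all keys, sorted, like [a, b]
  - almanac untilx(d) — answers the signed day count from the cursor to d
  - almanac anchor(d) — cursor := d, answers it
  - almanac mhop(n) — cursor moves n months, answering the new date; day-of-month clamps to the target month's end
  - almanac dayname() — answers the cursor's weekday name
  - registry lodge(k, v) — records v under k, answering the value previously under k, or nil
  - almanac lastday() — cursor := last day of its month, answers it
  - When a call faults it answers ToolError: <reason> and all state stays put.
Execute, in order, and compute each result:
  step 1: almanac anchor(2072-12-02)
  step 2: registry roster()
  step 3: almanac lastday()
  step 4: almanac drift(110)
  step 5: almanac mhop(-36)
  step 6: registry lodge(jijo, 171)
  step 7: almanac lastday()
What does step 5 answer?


Do: almanac anchor[d: 2072-12-02]
See: 2072-12-02
Do: registry roster[]
See: [jijo, kux]
Do: almanac lastday[]
See: 2072-12-31
Do: almanac drift[n: 110]
See: 2073-04-20
Do: almanac mhop[n: -36]
See: 2070-04-20
Do: registry lodge[k: jijo; v: 171]
See: rero
Do: almanac lastday[]
See: 2070-04-30

Answer: 2070-04-20


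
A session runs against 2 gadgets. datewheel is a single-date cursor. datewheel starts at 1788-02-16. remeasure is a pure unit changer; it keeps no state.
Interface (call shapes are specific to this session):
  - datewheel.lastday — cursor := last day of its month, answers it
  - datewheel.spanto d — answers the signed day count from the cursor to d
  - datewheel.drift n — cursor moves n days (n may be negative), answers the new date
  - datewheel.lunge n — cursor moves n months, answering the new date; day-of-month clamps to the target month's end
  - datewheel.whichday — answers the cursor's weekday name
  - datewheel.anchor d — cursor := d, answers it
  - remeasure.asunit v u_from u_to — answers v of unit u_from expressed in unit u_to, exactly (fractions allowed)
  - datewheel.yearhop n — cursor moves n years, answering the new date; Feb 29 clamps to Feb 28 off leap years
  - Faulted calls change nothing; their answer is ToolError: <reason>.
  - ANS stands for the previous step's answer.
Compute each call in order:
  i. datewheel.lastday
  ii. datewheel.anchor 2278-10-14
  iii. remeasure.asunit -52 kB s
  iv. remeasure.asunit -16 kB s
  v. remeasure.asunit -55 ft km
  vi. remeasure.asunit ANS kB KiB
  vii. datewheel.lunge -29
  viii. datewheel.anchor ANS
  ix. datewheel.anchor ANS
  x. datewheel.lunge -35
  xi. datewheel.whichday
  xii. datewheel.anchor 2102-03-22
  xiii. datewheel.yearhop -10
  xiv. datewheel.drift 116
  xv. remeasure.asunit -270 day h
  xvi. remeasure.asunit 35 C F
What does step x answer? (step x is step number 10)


Answer: 2273-06-14

Derivation:
# datewheel.lastday() -> 1788-02-29
# datewheel.anchor(d: 2278-10-14) -> 2278-10-14
# remeasure.asunit(v: -52, u_from: kB, u_to: s) -> ToolError: incompatible units
# remeasure.asunit(v: -16, u_from: kB, u_to: s) -> ToolError: incompatible units
# remeasure.asunit(v: -55, u_from: ft, u_to: km) -> -4191/250000
# remeasure.asunit(v: ANS, u_from: kB, u_to: KiB) -> -4191/256000
# datewheel.lunge(n: -29) -> 2276-05-14
# datewheel.anchor(d: ANS) -> 2276-05-14
# datewheel.anchor(d: ANS) -> 2276-05-14
# datewheel.lunge(n: -35) -> 2273-06-14
# datewheel.whichday() -> Saturday
# datewheel.anchor(d: 2102-03-22) -> 2102-03-22
# datewheel.yearhop(n: -10) -> 2092-03-22
# datewheel.drift(n: 116) -> 2092-07-16
# remeasure.asunit(v: -270, u_from: day, u_to: h) -> -6480
# remeasure.asunit(v: 35, u_from: C, u_to: F) -> 95


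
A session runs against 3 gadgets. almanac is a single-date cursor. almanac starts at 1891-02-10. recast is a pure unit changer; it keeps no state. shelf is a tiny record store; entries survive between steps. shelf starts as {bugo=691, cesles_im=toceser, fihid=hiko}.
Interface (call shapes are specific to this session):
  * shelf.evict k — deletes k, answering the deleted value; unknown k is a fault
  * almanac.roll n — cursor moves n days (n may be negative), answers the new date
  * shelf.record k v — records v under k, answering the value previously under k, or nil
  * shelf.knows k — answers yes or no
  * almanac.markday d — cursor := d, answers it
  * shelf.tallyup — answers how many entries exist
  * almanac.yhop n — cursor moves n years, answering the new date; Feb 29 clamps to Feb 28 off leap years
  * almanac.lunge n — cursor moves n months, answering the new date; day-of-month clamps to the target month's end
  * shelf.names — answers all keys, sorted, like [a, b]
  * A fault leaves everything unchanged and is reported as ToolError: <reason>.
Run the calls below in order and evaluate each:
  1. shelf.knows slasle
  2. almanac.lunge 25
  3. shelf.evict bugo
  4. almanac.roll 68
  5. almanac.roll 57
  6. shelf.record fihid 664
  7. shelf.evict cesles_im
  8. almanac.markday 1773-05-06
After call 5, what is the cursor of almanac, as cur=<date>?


Answer: cur=1893-07-13

Derivation:
-> shelf.knows(k=slasle)
<- no
-> almanac.lunge(n=25)
<- 1893-03-10
-> shelf.evict(k=bugo)
<- 691
-> almanac.roll(n=68)
<- 1893-05-17
-> almanac.roll(n=57)
<- 1893-07-13
-> shelf.record(k=fihid, v=664)
<- hiko
-> shelf.evict(k=cesles_im)
<- toceser
-> almanac.markday(d=1773-05-06)
<- 1773-05-06


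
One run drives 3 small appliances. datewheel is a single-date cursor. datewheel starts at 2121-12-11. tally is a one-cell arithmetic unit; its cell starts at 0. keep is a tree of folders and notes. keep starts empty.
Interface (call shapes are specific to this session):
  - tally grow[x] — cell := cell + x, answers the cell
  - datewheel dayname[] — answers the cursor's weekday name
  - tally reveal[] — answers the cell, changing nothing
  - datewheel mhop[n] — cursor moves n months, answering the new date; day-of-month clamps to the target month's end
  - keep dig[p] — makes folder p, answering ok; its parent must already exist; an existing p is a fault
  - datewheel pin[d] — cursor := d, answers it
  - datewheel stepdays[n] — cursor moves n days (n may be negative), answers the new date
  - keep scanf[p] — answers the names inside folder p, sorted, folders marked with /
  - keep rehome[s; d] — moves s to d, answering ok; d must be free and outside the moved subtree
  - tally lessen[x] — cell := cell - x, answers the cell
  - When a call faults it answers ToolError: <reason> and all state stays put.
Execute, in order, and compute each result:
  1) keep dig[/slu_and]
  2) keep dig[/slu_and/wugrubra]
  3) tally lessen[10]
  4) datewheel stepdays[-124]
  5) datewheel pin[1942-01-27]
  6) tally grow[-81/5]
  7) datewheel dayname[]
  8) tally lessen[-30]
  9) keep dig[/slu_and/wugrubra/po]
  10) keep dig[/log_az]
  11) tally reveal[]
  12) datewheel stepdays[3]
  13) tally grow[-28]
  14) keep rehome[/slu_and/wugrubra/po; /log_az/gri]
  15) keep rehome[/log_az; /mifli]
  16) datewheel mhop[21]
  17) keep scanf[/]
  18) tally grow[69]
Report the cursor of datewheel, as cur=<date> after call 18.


Answer: cur=1943-10-30

Derivation:
Do: keep dig[p→/slu_and]
See: ok
Do: keep dig[p→/slu_and/wugrubra]
See: ok
Do: tally lessen[x→10]
See: -10
Do: datewheel stepdays[n→-124]
See: 2121-08-09
Do: datewheel pin[d→1942-01-27]
See: 1942-01-27
Do: tally grow[x→-81/5]
See: -131/5
Do: datewheel dayname[]
See: Tuesday
Do: tally lessen[x→-30]
See: 19/5
Do: keep dig[p→/slu_and/wugrubra/po]
See: ok
Do: keep dig[p→/log_az]
See: ok
Do: tally reveal[]
See: 19/5
Do: datewheel stepdays[n→3]
See: 1942-01-30
Do: tally grow[x→-28]
See: -121/5
Do: keep rehome[s→/slu_and/wugrubra/po; d→/log_az/gri]
See: ok
Do: keep rehome[s→/log_az; d→/mifli]
See: ok
Do: datewheel mhop[n→21]
See: 1943-10-30
Do: keep scanf[p→/]
See: [mifli/, slu_and/]
Do: tally grow[x→69]
See: 224/5


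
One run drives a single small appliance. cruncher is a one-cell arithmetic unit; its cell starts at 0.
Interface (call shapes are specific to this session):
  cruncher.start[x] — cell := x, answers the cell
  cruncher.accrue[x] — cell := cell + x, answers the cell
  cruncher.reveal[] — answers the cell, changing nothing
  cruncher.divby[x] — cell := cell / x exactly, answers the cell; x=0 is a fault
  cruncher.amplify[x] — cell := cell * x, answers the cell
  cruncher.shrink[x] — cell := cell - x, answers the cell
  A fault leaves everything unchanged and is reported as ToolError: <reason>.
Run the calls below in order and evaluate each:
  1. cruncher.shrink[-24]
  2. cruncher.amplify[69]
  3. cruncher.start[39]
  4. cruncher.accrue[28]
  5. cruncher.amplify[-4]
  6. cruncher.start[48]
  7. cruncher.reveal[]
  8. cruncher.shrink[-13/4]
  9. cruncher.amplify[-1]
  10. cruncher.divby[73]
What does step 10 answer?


Calling cruncher.shrink using x: -24, yielding 24.
Then cruncher.amplify using x: 69, → 1656.
I call cruncher.start using x: 39, yielding 39.
I try cruncher.accrue using x: 28, and get 67.
Next I call cruncher.amplify using x: -4, → -268.
Invoking cruncher.start using x: 48, and get 48.
I call cruncher.reveal, which returns 48.
I use cruncher.shrink using x: -13/4, which returns 205/4.
Calling cruncher.amplify using x: -1, — result: -205/4.
I invoke cruncher.divby using x: 73, which returns -205/292.

Answer: -205/292


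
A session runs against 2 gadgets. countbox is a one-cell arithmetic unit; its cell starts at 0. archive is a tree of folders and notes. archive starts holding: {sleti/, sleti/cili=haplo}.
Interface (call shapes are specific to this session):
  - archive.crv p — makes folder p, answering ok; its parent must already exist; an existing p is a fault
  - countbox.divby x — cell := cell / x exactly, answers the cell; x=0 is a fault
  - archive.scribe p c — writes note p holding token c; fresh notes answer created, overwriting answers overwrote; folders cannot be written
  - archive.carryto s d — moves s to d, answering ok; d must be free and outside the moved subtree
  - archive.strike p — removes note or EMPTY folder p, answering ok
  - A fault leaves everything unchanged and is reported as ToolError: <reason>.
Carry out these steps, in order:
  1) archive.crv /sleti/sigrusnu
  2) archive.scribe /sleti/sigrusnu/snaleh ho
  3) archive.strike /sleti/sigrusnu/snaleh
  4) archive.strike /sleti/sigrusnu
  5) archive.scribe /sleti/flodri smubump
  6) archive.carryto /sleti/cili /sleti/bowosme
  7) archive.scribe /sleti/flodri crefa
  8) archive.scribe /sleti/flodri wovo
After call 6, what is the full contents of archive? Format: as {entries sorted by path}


Answer: {sleti/, sleti/bowosme=haplo, sleti/flodri=smubump}

Derivation:
>> crv(p: /sleti/sigrusnu)
<< ok
>> scribe(p: /sleti/sigrusnu/snaleh, c: ho)
<< created
>> strike(p: /sleti/sigrusnu/snaleh)
<< ok
>> strike(p: /sleti/sigrusnu)
<< ok
>> scribe(p: /sleti/flodri, c: smubump)
<< created
>> carryto(s: /sleti/cili, d: /sleti/bowosme)
<< ok
>> scribe(p: /sleti/flodri, c: crefa)
<< overwrote
>> scribe(p: /sleti/flodri, c: wovo)
<< overwrote


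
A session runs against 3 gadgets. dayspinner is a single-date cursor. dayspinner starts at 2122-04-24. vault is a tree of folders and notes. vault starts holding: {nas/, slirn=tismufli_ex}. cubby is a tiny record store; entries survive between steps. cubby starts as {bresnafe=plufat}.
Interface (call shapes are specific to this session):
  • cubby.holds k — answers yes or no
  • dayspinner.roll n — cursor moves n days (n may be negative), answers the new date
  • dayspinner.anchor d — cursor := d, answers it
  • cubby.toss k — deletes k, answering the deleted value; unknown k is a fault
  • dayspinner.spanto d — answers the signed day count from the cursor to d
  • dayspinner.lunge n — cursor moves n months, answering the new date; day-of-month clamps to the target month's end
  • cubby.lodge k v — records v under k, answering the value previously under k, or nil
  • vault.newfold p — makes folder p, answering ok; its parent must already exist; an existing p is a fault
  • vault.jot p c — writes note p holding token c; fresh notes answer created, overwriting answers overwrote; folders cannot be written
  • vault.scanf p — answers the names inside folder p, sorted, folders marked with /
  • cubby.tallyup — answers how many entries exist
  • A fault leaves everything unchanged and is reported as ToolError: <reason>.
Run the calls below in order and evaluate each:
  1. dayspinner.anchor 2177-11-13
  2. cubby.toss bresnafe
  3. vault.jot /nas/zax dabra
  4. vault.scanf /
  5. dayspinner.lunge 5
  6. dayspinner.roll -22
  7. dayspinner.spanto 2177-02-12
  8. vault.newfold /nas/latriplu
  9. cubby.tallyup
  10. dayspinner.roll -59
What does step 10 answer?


Answer: 2178-01-22

Derivation:
>> dayspinner.anchor(2177-11-13)
<< 2177-11-13
>> cubby.toss(bresnafe)
<< plufat
>> vault.jot(/nas/zax, dabra)
<< created
>> vault.scanf(/)
<< [nas/, slirn]
>> dayspinner.lunge(5)
<< 2178-04-13
>> dayspinner.roll(-22)
<< 2178-03-22
>> dayspinner.spanto(2177-02-12)
<< -403
>> vault.newfold(/nas/latriplu)
<< ok
>> cubby.tallyup()
<< 0
>> dayspinner.roll(-59)
<< 2178-01-22


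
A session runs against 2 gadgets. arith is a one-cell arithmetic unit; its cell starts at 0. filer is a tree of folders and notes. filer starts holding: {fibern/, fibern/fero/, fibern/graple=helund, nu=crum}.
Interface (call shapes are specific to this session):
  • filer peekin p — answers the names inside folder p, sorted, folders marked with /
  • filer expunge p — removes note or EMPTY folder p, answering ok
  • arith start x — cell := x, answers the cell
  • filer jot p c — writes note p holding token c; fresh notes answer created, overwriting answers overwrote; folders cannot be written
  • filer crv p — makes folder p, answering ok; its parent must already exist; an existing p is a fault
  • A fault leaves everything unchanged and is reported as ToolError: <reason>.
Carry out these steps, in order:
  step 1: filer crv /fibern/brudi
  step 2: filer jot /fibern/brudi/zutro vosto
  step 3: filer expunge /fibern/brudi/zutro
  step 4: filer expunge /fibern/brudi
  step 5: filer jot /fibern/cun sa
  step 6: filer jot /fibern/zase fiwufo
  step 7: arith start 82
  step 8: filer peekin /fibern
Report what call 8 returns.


Answer: [cun, fero/, graple, zase]

Derivation:
I run filer crv with p='/fibern/brudi', → ok.
I try filer jot with p='/fibern/brudi/zutro', c='vosto', and see created.
I try filer expunge with p='/fibern/brudi/zutro', → ok.
Using filer expunge with p='/fibern/brudi', — result: ok.
Calling filer jot with p='/fibern/cun', c='sa', → created.
I run filer jot with p='/fibern/zase', c='fiwufo', yielding created.
Then arith start with x='82', giving 82.
Now I run filer peekin with p='/fibern', → [cun, fero/, graple, zase].


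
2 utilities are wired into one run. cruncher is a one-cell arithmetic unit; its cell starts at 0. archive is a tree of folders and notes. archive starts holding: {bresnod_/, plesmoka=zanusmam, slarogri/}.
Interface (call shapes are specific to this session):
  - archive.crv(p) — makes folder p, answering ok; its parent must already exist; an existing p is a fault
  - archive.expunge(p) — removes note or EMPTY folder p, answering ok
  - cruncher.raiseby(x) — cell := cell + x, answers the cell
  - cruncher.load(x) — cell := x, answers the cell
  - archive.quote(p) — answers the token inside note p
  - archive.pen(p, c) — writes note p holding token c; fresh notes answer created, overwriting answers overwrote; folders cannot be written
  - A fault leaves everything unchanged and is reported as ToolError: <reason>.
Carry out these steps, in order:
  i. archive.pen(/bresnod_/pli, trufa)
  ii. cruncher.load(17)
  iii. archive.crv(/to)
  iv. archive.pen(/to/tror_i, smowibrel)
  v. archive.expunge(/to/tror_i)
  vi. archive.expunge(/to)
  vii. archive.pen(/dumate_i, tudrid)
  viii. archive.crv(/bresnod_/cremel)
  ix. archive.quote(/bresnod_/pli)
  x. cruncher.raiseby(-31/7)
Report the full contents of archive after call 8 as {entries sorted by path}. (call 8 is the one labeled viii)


Step: archive.pen[p='/bresnod_/pli'; c='trufa']
Result: created
Step: cruncher.load[x='17']
Result: 17
Step: archive.crv[p='/to']
Result: ok
Step: archive.pen[p='/to/tror_i'; c='smowibrel']
Result: created
Step: archive.expunge[p='/to/tror_i']
Result: ok
Step: archive.expunge[p='/to']
Result: ok
Step: archive.pen[p='/dumate_i'; c='tudrid']
Result: created
Step: archive.crv[p='/bresnod_/cremel']
Result: ok
Step: archive.quote[p='/bresnod_/pli']
Result: trufa
Step: cruncher.raiseby[x='-31/7']
Result: 88/7

Answer: {bresnod_/, bresnod_/cremel/, bresnod_/pli=trufa, dumate_i=tudrid, plesmoka=zanusmam, slarogri/}


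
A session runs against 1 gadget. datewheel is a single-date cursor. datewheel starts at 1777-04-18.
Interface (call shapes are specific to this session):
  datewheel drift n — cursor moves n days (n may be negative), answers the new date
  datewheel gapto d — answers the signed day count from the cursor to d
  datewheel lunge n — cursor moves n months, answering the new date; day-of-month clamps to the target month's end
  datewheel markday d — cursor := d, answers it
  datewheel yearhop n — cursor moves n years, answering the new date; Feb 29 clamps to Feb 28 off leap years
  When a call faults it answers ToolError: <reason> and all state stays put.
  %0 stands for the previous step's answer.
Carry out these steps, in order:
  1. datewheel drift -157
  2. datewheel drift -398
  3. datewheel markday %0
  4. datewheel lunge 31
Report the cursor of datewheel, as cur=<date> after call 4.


# 1. datewheel drift(n=-157) ~> 1776-11-12
# 2. datewheel drift(n=-398) ~> 1775-10-11
# 3. datewheel markday(d=%0) ~> 1775-10-11
# 4. datewheel lunge(n=31) ~> 1778-05-11

Answer: cur=1778-05-11


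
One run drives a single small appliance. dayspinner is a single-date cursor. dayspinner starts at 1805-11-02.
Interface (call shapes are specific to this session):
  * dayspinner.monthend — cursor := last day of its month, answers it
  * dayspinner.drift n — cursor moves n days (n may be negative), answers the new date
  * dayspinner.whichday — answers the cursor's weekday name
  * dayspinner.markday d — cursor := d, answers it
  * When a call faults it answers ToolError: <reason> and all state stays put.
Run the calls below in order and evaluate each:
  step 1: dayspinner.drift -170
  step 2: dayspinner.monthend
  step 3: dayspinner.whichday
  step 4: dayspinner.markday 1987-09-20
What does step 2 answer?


Answer: 1805-05-31

Derivation:
>> dayspinner.drift(n=-170)
<< 1805-05-16
>> dayspinner.monthend()
<< 1805-05-31
>> dayspinner.whichday()
<< Friday
>> dayspinner.markday(d=1987-09-20)
<< 1987-09-20


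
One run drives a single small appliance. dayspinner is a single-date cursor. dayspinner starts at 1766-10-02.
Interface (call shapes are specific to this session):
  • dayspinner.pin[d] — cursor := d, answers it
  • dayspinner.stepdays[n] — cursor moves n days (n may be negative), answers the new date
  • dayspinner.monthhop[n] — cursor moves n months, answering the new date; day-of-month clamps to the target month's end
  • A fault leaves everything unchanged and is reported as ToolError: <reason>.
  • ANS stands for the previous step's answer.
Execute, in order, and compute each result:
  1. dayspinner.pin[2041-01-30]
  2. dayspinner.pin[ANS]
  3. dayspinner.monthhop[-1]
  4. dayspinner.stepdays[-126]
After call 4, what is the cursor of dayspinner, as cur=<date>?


-- 1. dayspinner.pin(2041-01-30) == 2041-01-30
-- 2. dayspinner.pin(ANS) == 2041-01-30
-- 3. dayspinner.monthhop(-1) == 2040-12-30
-- 4. dayspinner.stepdays(-126) == 2040-08-26

Answer: cur=2040-08-26


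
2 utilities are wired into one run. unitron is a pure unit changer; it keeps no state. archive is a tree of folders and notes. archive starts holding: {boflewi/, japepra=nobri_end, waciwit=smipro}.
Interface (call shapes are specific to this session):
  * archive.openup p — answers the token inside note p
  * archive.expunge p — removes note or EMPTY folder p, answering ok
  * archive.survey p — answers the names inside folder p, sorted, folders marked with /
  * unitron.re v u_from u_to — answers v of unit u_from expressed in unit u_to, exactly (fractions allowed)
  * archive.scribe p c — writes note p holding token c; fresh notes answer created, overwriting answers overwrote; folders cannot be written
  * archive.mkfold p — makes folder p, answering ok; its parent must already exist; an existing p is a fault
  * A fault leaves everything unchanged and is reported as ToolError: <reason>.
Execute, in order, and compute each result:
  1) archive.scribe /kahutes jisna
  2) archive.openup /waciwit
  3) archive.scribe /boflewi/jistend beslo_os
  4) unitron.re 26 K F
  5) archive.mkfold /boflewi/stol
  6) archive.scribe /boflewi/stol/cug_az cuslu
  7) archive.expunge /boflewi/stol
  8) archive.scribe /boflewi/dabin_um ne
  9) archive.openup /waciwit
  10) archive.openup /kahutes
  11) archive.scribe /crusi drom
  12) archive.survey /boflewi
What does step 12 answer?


Answer: [dabin_um, jistend, stol/]

Derivation:
;; scribe(p='/kahutes', c='jisna') == created
;; openup(p='/waciwit') == smipro
;; scribe(p='/boflewi/jistend', c='beslo_os') == created
;; re(v='26', u_from='K', u_to='F') == -41287/100
;; mkfold(p='/boflewi/stol') == ok
;; scribe(p='/boflewi/stol/cug_az', c='cuslu') == created
;; expunge(p='/boflewi/stol') == ToolError: not empty
;; scribe(p='/boflewi/dabin_um', c='ne') == created
;; openup(p='/waciwit') == smipro
;; openup(p='/kahutes') == jisna
;; scribe(p='/crusi', c='drom') == created
;; survey(p='/boflewi') == [dabin_um, jistend, stol/]


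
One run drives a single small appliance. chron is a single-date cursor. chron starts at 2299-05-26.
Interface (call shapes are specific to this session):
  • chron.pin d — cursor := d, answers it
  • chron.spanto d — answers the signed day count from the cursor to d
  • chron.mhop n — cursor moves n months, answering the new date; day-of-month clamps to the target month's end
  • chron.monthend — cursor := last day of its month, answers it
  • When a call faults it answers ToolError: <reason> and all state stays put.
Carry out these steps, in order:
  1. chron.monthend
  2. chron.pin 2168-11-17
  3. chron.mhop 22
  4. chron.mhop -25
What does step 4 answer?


Now I run chron.monthend: 2299-05-31.
I invoke chron.pin with d=2168-11-17, which returns 2168-11-17.
I try chron.mhop with n=22, which returns 2170-09-17.
Then chron.mhop with n=-25, which returns 2168-08-17.

Answer: 2168-08-17


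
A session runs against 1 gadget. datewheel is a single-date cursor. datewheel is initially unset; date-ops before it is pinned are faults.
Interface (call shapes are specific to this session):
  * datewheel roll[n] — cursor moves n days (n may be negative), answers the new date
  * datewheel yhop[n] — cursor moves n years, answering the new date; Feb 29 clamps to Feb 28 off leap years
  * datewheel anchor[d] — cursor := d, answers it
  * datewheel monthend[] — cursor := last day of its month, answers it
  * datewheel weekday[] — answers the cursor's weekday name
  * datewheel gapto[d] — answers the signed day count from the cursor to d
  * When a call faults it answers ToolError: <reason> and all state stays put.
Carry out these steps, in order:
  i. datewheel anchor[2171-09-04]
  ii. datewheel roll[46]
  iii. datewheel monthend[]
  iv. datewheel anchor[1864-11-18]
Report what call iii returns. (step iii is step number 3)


Step: datewheel anchor[d=2171-09-04]
Result: 2171-09-04
Step: datewheel roll[n=46]
Result: 2171-10-20
Step: datewheel monthend[]
Result: 2171-10-31
Step: datewheel anchor[d=1864-11-18]
Result: 1864-11-18

Answer: 2171-10-31


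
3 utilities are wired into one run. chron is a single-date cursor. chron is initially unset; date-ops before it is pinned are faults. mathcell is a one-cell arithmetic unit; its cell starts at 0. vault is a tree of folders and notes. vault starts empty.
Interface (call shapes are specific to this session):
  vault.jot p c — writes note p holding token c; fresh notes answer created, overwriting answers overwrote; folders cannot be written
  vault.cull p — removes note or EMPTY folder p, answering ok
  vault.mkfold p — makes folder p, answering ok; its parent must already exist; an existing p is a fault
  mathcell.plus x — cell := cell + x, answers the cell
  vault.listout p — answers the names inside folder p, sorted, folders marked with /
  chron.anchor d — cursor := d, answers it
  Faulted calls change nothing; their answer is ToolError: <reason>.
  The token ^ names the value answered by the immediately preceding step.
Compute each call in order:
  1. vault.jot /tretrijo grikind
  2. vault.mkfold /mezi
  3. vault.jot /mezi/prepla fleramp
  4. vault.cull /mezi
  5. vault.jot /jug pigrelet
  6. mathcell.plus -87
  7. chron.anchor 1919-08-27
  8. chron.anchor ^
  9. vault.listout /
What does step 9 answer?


CALL vault.jot[/tretrijo; grikind]
RET  created
CALL vault.mkfold[/mezi]
RET  ok
CALL vault.jot[/mezi/prepla; fleramp]
RET  created
CALL vault.cull[/mezi]
RET  ToolError: not empty
CALL vault.jot[/jug; pigrelet]
RET  created
CALL mathcell.plus[-87]
RET  -87
CALL chron.anchor[1919-08-27]
RET  1919-08-27
CALL chron.anchor[^]
RET  1919-08-27
CALL vault.listout[/]
RET  [jug, mezi/, tretrijo]

Answer: [jug, mezi/, tretrijo]


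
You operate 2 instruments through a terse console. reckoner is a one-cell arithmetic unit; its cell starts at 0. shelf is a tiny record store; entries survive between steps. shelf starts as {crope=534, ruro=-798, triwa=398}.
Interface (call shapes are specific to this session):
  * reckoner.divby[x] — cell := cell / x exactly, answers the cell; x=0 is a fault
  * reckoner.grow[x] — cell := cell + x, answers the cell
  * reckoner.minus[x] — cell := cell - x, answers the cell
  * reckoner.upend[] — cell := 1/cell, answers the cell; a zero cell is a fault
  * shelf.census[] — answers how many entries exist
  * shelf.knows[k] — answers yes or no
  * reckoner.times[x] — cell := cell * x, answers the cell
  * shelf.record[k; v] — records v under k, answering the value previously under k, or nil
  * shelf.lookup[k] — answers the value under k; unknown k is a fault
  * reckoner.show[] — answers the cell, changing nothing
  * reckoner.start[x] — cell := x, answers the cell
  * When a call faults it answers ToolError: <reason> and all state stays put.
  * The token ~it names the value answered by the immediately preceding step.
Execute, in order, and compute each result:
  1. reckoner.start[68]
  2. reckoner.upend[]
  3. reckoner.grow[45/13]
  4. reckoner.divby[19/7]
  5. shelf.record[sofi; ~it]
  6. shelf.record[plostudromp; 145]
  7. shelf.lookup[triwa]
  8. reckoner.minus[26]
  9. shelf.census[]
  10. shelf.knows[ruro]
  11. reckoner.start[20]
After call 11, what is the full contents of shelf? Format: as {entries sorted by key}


[in] reckoner.start x→68
= 68
[in] reckoner.upend
= 1/68
[in] reckoner.grow x→45/13
= 3073/884
[in] reckoner.divby x→19/7
= 21511/16796
[in] shelf.record k→sofi v→~it
= nil
[in] shelf.record k→plostudromp v→145
= nil
[in] shelf.lookup k→triwa
= 398
[in] reckoner.minus x→26
= -415185/16796
[in] shelf.census
= 5
[in] shelf.knows k→ruro
= yes
[in] reckoner.start x→20
= 20

Answer: {crope=534, plostudromp=145, ruro=-798, sofi=21511/16796, triwa=398}


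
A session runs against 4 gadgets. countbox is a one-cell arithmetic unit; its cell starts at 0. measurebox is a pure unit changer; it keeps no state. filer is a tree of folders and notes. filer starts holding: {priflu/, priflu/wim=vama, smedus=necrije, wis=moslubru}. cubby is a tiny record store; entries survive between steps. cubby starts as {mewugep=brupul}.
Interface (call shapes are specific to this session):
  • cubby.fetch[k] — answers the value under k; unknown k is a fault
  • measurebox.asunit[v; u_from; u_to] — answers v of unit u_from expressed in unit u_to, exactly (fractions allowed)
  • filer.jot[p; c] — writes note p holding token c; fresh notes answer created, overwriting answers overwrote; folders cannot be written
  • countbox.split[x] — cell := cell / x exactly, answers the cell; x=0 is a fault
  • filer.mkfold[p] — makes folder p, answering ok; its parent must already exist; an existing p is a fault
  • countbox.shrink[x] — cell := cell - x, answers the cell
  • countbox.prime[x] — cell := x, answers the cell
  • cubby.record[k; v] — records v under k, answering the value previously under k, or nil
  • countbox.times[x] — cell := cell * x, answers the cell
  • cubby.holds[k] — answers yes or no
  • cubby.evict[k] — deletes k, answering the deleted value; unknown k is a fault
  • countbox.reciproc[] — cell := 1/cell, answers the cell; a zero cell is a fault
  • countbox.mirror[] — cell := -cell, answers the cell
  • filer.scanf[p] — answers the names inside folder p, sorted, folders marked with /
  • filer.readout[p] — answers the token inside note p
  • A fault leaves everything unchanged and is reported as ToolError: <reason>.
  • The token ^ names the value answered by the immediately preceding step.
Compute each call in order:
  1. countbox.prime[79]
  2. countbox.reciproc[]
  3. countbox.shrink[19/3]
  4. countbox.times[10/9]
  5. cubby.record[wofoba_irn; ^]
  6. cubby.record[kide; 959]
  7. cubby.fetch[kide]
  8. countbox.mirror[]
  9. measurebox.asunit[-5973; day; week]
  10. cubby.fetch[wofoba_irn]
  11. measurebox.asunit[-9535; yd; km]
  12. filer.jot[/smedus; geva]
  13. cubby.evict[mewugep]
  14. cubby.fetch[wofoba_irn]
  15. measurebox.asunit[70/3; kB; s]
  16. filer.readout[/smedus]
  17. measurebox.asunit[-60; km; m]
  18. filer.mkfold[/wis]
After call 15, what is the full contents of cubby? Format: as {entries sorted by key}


> countbox.prime x='79'
[out] 79
> countbox.reciproc
[out] 1/79
> countbox.shrink x='19/3'
[out] -1498/237
> countbox.times x='10/9'
[out] -14980/2133
> cubby.record k='wofoba_irn' v='^'
[out] nil
> cubby.record k='kide' v='959'
[out] nil
> cubby.fetch k='kide'
[out] 959
> countbox.mirror
[out] 14980/2133
> measurebox.asunit v='-5973' u_from='day' u_to='week'
[out] -5973/7
> cubby.fetch k='wofoba_irn'
[out] -14980/2133
> measurebox.asunit v='-9535' u_from='yd' u_to='km'
[out] -2179701/250000
> filer.jot p='/smedus' c='geva'
[out] overwrote
> cubby.evict k='mewugep'
[out] brupul
> cubby.fetch k='wofoba_irn'
[out] -14980/2133
> measurebox.asunit v='70/3' u_from='kB' u_to='s'
[out] ToolError: incompatible units
> filer.readout p='/smedus'
[out] geva
> measurebox.asunit v='-60' u_from='km' u_to='m'
[out] -60000
> filer.mkfold p='/wis'
[out] ToolError: exists

Answer: {kide=959, wofoba_irn=-14980/2133}
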